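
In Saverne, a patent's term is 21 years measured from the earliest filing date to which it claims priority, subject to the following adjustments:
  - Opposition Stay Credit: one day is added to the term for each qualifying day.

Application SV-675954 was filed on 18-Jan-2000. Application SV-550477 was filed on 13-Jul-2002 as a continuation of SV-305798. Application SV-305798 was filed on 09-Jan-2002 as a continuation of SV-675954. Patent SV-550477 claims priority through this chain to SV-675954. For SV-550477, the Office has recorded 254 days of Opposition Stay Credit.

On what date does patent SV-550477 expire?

Earliest priority filing: 18 January 2000.
Base term: 18 January 2000 + 21 years → 18 January 2021.
Opposition Stay Credit: +254 days → 29 September 2021.

2021-09-29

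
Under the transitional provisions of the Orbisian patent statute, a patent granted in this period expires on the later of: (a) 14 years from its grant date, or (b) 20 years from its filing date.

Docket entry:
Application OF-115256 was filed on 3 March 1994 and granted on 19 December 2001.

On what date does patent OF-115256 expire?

December 19, 2015

(a) grant + 14 years → 19 December 2015.
(b) filing + 20 years → 3 March 2014.
Later of the two: 19 December 2015.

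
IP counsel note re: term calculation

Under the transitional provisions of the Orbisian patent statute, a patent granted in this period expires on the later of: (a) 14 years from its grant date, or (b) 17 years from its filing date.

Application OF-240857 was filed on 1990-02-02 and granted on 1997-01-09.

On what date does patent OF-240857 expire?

(a) grant + 14 years → 9 January 2011.
(b) filing + 17 years → 2 February 2007.
Later of the two: 9 January 2011.

January 9, 2011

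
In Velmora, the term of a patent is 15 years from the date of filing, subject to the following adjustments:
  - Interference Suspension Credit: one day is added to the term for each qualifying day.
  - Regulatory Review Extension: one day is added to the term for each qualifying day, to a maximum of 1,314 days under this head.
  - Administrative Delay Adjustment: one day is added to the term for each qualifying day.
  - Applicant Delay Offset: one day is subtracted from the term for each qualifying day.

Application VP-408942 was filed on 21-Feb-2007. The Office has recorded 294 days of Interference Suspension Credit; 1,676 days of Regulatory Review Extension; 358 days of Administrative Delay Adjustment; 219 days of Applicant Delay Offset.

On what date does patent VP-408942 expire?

Base term: filing date + 15 years → 21 February 2022.
Interference Suspension Credit: +294 days → 12 December 2022.
Regulatory Review Extension: 1676 days claimed exceeds the 1314-day cap, so +1314 days → 18 July 2026.
Administrative Delay Adjustment: +358 days → 11 July 2027.
Applicant Delay Offset: −219 days → 4 December 2026.

December 4, 2026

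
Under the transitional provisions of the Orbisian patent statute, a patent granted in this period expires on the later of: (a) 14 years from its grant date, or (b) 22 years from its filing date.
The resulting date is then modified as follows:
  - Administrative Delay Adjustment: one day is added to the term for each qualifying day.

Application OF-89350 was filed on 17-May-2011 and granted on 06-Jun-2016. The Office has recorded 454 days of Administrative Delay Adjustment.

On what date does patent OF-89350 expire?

(a) grant + 14 years → 6 June 2030.
(b) filing + 22 years → 17 May 2033.
Later of the two: 17 May 2033.
Administrative Delay Adjustment: +454 days → 14 August 2034.

August 14, 2034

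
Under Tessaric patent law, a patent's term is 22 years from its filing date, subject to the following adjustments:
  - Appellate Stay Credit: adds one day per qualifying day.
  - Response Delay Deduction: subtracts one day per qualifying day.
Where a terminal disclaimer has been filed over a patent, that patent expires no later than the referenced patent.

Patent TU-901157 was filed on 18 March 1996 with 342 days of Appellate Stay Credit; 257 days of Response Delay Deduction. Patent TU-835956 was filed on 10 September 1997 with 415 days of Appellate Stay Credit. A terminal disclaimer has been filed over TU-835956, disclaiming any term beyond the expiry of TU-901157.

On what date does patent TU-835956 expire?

Natural term of TU-835956:
  Base: filing + 22 years → 10 September 2019.
  Appellate Stay Credit: +415 days → 29 October 2020.
Expiry of referenced patent TU-901157:
  Base: filing + 22 years → 18 March 2018.
  Appellate Stay Credit: +342 days → 23 February 2019.
  Response Delay Deduction: −257 days → 11 June 2018.
Terminal disclaimer: TU-835956 expires on the earlier of 29 October 2020 and 11 June 2018.

June 11, 2018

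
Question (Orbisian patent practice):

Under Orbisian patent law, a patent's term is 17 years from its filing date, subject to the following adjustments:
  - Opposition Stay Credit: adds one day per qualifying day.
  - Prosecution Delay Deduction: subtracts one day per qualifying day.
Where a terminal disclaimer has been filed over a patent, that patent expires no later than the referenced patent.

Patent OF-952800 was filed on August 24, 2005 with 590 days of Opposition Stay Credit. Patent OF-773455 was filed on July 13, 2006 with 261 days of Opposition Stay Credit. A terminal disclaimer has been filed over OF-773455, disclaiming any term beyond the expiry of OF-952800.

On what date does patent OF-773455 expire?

Natural term of OF-773455:
  Base: filing + 17 years → 13 July 2023.
  Opposition Stay Credit: +261 days → 30 March 2024.
Expiry of referenced patent OF-952800:
  Base: filing + 17 years → 24 August 2022.
  Opposition Stay Credit: +590 days → 5 April 2024.
Terminal disclaimer: OF-773455 expires on the earlier of 30 March 2024 and 5 April 2024.

March 30, 2024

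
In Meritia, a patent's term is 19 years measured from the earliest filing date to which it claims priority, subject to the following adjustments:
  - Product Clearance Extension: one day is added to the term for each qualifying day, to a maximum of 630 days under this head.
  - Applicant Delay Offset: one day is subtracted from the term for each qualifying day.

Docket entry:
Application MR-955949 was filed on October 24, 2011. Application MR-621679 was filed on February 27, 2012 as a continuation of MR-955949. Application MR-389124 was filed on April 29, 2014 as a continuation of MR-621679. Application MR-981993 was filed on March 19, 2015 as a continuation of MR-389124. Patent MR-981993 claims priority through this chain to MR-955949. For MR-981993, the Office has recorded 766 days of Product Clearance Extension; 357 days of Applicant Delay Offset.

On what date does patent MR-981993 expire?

2031-07-24

Earliest priority filing: 24 October 2011.
Base term: 24 October 2011 + 19 years → 24 October 2030.
Product Clearance Extension: 766 days claimed exceeds the 630-day cap, so +630 days → 15 July 2032.
Applicant Delay Offset: −357 days → 24 July 2031.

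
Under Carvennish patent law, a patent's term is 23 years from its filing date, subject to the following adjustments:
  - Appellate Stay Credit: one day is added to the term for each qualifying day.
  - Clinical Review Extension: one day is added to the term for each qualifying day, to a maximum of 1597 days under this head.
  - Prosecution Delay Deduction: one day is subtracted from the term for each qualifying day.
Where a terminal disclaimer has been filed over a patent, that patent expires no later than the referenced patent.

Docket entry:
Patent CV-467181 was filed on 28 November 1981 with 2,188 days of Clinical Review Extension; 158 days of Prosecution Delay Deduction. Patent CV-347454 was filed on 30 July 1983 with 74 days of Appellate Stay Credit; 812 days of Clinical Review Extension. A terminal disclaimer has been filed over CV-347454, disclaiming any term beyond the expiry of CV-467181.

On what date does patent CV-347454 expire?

Natural term of CV-347454:
  Base: filing + 23 years → 30 July 2006.
  Appellate Stay Credit: +74 days → 12 October 2006.
  Clinical Review Extension: 812 days (within the 1597-day cap) → +812 days → 1 January 2009.
Expiry of referenced patent CV-467181:
  Base: filing + 23 years → 28 November 2004.
  Clinical Review Extension: 2188 days claimed exceeds the 1597-day cap, so +1597 days → 13 April 2009.
  Prosecution Delay Deduction: −158 days → 6 November 2008.
Terminal disclaimer: CV-347454 expires on the earlier of 1 January 2009 and 6 November 2008.

November 6, 2008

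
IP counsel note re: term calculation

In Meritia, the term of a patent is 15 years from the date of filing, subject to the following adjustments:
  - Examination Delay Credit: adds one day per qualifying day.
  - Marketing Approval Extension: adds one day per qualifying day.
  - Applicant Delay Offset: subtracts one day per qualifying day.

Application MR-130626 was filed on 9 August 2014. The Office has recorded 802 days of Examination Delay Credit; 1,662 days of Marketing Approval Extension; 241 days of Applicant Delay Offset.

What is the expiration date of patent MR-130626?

Base term: filing date + 15 years → 9 August 2029.
Examination Delay Credit: +802 days → 20 October 2031.
Marketing Approval Extension: +1662 days → 8 May 2036.
Applicant Delay Offset: −241 days → 10 September 2035.

September 10, 2035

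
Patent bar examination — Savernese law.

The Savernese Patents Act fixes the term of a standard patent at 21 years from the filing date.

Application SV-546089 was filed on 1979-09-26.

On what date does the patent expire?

Filing date + 21 years → 26 September 2000.

September 26, 2000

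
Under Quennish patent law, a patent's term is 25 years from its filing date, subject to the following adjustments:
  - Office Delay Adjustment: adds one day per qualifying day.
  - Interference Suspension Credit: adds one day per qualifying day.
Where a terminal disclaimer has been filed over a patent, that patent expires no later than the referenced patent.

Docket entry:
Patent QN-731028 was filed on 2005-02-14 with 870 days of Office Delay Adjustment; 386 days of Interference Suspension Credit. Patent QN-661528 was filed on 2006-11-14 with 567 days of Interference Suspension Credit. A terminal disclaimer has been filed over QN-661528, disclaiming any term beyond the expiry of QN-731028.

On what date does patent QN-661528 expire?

2033-06-03

Natural term of QN-661528:
  Base: filing + 25 years → 14 November 2031.
  Interference Suspension Credit: +567 days → 3 June 2033.
Expiry of referenced patent QN-731028:
  Base: filing + 25 years → 14 February 2030.
  Office Delay Adjustment: +870 days → 3 July 2032.
  Interference Suspension Credit: +386 days → 24 July 2033.
Terminal disclaimer: QN-661528 expires on the earlier of 3 June 2033 and 24 July 2033.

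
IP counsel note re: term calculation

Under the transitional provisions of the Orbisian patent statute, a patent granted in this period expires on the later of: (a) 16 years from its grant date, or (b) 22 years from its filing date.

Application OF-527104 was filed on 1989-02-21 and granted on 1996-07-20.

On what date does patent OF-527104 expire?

(a) grant + 16 years → 20 July 2012.
(b) filing + 22 years → 21 February 2011.
Later of the two: 20 July 2012.

July 20, 2012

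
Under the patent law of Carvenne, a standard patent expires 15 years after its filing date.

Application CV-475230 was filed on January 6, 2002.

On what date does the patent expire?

Filing date + 15 years → 6 January 2017.

2017-01-06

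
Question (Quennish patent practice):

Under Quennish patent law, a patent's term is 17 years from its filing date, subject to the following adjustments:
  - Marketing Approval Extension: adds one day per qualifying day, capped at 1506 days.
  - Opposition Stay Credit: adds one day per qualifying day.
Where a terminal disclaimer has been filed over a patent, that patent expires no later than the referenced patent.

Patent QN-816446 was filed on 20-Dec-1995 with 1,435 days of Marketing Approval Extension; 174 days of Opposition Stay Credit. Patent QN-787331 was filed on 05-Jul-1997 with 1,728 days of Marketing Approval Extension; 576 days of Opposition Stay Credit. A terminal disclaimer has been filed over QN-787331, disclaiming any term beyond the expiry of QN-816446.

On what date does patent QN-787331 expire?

Natural term of QN-787331:
  Base: filing + 17 years → 5 July 2014.
  Marketing Approval Extension: 1728 days claimed exceeds the 1506-day cap, so +1506 days → 19 August 2018.
  Opposition Stay Credit: +576 days → 17 March 2020.
Expiry of referenced patent QN-816446:
  Base: filing + 17 years → 20 December 2012.
  Marketing Approval Extension: 1435 days (within the 1506-day cap) → +1435 days → 24 November 2016.
  Opposition Stay Credit: +174 days → 17 May 2017.
Terminal disclaimer: QN-787331 expires on the earlier of 17 March 2020 and 17 May 2017.

2017-05-17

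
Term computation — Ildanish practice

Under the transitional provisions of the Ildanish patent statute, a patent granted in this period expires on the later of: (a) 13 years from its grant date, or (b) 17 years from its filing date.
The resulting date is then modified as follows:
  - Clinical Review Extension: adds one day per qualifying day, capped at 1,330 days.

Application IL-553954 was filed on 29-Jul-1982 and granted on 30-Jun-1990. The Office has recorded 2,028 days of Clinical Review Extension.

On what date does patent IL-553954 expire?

2007-02-19

(a) grant + 13 years → 30 June 2003.
(b) filing + 17 years → 29 July 1999.
Later of the two: 30 June 2003.
Clinical Review Extension: 2028 days claimed exceeds the 1330-day cap, so +1330 days → 19 February 2007.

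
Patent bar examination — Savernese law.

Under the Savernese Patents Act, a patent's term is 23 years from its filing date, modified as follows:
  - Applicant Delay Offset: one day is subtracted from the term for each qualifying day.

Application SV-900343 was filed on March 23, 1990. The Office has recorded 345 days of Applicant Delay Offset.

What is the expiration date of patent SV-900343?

Base term: filing date + 23 years → 23 March 2013.
Applicant Delay Offset: −345 days → 12 April 2012.

2012-04-12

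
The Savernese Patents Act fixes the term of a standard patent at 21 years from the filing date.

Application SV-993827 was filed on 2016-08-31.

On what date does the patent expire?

Filing date + 21 years → 31 August 2037.

2037-08-31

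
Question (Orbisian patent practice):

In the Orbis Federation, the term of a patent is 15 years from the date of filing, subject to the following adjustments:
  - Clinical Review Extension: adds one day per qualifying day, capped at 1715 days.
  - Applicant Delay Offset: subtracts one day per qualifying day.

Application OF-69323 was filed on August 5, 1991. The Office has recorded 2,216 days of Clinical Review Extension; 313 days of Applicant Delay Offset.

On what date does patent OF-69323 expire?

2010-06-07

Base term: filing date + 15 years → 5 August 2006.
Clinical Review Extension: 2216 days claimed exceeds the 1715-day cap, so +1715 days → 16 April 2011.
Applicant Delay Offset: −313 days → 7 June 2010.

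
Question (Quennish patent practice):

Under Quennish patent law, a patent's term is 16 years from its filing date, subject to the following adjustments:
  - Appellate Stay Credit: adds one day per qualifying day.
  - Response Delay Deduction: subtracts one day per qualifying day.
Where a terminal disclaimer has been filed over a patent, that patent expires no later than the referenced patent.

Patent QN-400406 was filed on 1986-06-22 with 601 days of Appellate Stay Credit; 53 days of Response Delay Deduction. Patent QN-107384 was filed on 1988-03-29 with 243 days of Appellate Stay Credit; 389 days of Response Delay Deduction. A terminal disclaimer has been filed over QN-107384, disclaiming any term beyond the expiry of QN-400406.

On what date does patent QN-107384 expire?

November 4, 2003

Natural term of QN-107384:
  Base: filing + 16 years → 29 March 2004.
  Appellate Stay Credit: +243 days → 27 November 2004.
  Response Delay Deduction: −389 days → 4 November 2003.
Expiry of referenced patent QN-400406:
  Base: filing + 16 years → 22 June 2002.
  Appellate Stay Credit: +601 days → 13 February 2004.
  Response Delay Deduction: −53 days → 22 December 2003.
Terminal disclaimer: QN-107384 expires on the earlier of 4 November 2003 and 22 December 2003.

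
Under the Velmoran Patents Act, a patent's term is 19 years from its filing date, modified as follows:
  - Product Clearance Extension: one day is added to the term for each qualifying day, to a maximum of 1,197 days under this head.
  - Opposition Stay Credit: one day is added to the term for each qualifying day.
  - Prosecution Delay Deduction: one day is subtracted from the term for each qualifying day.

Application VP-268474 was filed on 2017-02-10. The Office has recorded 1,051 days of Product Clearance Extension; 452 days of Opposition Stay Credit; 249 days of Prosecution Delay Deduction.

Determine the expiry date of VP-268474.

2039-07-18

Base term: filing date + 19 years → 10 February 2036.
Product Clearance Extension: 1051 days (within the 1197-day cap) → +1051 days → 27 December 2038.
Opposition Stay Credit: +452 days → 23 March 2040.
Prosecution Delay Deduction: −249 days → 18 July 2039.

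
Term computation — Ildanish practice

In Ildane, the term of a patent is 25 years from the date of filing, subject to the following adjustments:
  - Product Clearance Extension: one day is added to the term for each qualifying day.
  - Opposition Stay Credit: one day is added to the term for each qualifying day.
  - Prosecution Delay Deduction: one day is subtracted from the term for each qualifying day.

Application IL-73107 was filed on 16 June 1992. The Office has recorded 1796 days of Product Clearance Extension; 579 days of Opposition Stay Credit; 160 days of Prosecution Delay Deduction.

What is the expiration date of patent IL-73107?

Base term: filing date + 25 years → 16 June 2017.
Product Clearance Extension: +1796 days → 17 May 2022.
Opposition Stay Credit: +579 days → 17 December 2023.
Prosecution Delay Deduction: −160 days → 10 July 2023.

July 10, 2023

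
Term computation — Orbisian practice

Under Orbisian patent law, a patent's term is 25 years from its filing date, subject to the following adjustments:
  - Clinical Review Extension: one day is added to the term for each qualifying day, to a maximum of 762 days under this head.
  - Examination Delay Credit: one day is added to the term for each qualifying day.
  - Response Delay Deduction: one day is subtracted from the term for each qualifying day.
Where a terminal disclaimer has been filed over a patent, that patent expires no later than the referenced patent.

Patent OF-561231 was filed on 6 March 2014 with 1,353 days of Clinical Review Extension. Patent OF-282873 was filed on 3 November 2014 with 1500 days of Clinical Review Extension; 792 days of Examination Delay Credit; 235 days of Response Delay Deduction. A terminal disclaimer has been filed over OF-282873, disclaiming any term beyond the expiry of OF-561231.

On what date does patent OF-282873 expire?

April 6, 2041

Natural term of OF-282873:
  Base: filing + 25 years → 3 November 2039.
  Clinical Review Extension: 1500 days claimed exceeds the 762-day cap, so +762 days → 4 December 2041.
  Examination Delay Credit: +792 days → 4 February 2044.
  Response Delay Deduction: −235 days → 14 June 2043.
Expiry of referenced patent OF-561231:
  Base: filing + 25 years → 6 March 2039.
  Clinical Review Extension: 1353 days claimed exceeds the 762-day cap, so +762 days → 6 April 2041.
Terminal disclaimer: OF-282873 expires on the earlier of 14 June 2043 and 6 April 2041.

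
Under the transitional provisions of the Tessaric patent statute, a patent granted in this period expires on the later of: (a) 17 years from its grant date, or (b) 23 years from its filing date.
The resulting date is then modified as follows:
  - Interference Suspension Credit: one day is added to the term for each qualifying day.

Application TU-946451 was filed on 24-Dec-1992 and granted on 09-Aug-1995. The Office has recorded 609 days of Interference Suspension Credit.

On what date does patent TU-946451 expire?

August 24, 2017

(a) grant + 17 years → 9 August 2012.
(b) filing + 23 years → 24 December 2015.
Later of the two: 24 December 2015.
Interference Suspension Credit: +609 days → 24 August 2017.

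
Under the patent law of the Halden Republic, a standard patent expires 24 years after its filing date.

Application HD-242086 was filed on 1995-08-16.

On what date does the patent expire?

Filing date + 24 years → 16 August 2019.

2019-08-16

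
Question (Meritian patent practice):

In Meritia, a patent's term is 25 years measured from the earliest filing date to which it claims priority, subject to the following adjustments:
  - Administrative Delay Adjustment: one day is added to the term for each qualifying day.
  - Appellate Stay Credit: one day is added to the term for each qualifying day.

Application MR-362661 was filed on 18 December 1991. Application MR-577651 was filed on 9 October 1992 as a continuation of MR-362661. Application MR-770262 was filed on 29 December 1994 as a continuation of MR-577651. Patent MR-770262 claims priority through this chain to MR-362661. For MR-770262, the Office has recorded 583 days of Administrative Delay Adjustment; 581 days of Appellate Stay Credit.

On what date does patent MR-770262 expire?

Earliest priority filing: 18 December 1991.
Base term: 18 December 1991 + 25 years → 18 December 2016.
Administrative Delay Adjustment: +583 days → 24 July 2018.
Appellate Stay Credit: +581 days → 25 February 2020.

February 25, 2020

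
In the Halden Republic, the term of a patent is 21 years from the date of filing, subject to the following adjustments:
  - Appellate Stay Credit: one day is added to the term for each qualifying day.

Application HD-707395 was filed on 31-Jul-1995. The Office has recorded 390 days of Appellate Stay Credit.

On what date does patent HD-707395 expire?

2017-08-25

Base term: filing date + 21 years → 31 July 2016.
Appellate Stay Credit: +390 days → 25 August 2017.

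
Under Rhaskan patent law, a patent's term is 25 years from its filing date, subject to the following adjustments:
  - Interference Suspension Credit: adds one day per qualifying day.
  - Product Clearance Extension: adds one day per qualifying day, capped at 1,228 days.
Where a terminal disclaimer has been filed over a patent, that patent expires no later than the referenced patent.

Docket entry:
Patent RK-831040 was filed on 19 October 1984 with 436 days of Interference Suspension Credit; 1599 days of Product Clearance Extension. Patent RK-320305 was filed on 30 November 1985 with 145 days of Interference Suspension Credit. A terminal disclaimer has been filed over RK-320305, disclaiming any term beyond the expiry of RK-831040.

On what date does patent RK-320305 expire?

2011-04-24

Natural term of RK-320305:
  Base: filing + 25 years → 30 November 2010.
  Interference Suspension Credit: +145 days → 24 April 2011.
Expiry of referenced patent RK-831040:
  Base: filing + 25 years → 19 October 2009.
  Interference Suspension Credit: +436 days → 29 December 2010.
  Product Clearance Extension: 1599 days claimed exceeds the 1228-day cap, so +1228 days → 10 May 2014.
Terminal disclaimer: RK-320305 expires on the earlier of 24 April 2011 and 10 May 2014.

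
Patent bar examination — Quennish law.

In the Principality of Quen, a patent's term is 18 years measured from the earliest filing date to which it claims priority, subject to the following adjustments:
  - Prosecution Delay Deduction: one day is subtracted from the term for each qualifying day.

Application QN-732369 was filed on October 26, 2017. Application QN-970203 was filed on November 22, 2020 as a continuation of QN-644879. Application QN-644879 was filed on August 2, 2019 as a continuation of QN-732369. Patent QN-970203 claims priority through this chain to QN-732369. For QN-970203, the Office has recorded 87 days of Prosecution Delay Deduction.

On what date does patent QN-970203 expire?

2035-07-31

Earliest priority filing: 26 October 2017.
Base term: 26 October 2017 + 18 years → 26 October 2035.
Prosecution Delay Deduction: −87 days → 31 July 2035.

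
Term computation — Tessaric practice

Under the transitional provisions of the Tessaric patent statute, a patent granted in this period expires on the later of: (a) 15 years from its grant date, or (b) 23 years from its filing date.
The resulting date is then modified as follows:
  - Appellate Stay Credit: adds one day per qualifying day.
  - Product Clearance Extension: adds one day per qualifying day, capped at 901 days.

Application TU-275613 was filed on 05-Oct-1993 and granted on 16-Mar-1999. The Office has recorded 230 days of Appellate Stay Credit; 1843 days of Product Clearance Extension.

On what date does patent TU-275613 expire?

2019-11-10

(a) grant + 15 years → 16 March 2014.
(b) filing + 23 years → 5 October 2016.
Later of the two: 5 October 2016.
Appellate Stay Credit: +230 days → 23 May 2017.
Product Clearance Extension: 1843 days claimed exceeds the 901-day cap, so +901 days → 10 November 2019.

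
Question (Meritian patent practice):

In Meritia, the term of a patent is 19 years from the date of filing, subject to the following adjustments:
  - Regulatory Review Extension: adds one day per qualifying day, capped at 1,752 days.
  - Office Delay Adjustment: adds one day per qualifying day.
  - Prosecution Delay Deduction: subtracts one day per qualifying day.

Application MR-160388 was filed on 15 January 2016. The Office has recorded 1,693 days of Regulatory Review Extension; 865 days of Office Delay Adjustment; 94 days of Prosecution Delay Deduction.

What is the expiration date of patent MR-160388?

Base term: filing date + 19 years → 15 January 2035.
Regulatory Review Extension: 1693 days (within the 1752-day cap) → +1693 days → 4 September 2039.
Office Delay Adjustment: +865 days → 16 January 2042.
Prosecution Delay Deduction: −94 days → 14 October 2041.

October 14, 2041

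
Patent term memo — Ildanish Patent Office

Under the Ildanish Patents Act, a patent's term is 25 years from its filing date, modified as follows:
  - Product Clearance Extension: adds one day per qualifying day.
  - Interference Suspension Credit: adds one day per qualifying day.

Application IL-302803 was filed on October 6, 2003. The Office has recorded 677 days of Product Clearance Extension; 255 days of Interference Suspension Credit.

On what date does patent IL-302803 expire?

April 26, 2031

Base term: filing date + 25 years → 6 October 2028.
Product Clearance Extension: +677 days → 14 August 2030.
Interference Suspension Credit: +255 days → 26 April 2031.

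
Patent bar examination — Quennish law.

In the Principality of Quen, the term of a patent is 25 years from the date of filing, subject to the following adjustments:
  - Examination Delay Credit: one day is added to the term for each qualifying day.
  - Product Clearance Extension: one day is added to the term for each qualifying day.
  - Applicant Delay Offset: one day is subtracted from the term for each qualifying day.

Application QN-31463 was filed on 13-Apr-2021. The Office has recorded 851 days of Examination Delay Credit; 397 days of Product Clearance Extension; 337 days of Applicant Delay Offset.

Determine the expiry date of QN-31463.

October 10, 2048

Base term: filing date + 25 years → 13 April 2046.
Examination Delay Credit: +851 days → 11 August 2048.
Product Clearance Extension: +397 days → 12 September 2049.
Applicant Delay Offset: −337 days → 10 October 2048.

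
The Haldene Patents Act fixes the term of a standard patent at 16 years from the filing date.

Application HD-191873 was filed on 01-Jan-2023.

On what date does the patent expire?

Filing date + 16 years → 1 January 2039.

2039-01-01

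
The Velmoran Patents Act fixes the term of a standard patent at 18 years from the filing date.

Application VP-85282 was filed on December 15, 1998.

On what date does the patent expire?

2016-12-15

Filing date + 18 years → 15 December 2016.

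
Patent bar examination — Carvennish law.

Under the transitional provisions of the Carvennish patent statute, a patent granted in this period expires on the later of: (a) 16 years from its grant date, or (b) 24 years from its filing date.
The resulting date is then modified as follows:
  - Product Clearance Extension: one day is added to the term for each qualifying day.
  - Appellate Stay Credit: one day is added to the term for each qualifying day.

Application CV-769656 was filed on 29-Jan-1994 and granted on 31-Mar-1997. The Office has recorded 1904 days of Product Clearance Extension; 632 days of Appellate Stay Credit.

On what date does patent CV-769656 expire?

(a) grant + 16 years → 31 March 2013.
(b) filing + 24 years → 29 January 2018.
Later of the two: 29 January 2018.
Product Clearance Extension: +1904 days → 17 April 2023.
Appellate Stay Credit: +632 days → 8 January 2025.

January 8, 2025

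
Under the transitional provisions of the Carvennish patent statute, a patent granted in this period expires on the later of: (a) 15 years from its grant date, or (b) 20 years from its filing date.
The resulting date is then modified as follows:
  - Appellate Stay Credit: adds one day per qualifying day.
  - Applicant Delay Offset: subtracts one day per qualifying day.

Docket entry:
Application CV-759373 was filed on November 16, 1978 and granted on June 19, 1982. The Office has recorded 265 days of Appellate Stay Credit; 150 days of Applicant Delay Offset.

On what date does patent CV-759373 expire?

March 11, 1999

(a) grant + 15 years → 19 June 1997.
(b) filing + 20 years → 16 November 1998.
Later of the two: 16 November 1998.
Appellate Stay Credit: +265 days → 8 August 1999.
Applicant Delay Offset: −150 days → 11 March 1999.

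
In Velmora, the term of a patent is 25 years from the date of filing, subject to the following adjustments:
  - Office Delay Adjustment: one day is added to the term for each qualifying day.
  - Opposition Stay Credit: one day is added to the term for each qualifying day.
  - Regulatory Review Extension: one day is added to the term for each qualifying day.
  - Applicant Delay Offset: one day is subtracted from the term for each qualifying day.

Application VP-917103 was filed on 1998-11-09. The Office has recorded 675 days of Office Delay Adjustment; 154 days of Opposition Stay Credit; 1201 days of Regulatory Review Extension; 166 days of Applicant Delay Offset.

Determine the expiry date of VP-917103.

Base term: filing date + 25 years → 9 November 2023.
Office Delay Adjustment: +675 days → 14 September 2025.
Opposition Stay Credit: +154 days → 15 February 2026.
Regulatory Review Extension: +1201 days → 31 May 2029.
Applicant Delay Offset: −166 days → 16 December 2028.

2028-12-16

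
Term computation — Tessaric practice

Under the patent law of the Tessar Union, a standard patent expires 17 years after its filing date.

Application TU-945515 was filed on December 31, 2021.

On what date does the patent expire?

2038-12-31

Filing date + 17 years → 31 December 2038.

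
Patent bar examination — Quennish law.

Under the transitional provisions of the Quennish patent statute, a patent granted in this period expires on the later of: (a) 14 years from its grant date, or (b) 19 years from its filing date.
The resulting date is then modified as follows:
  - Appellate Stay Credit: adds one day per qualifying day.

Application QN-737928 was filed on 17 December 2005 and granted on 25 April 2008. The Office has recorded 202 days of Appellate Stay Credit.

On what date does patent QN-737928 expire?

(a) grant + 14 years → 25 April 2022.
(b) filing + 19 years → 17 December 2024.
Later of the two: 17 December 2024.
Appellate Stay Credit: +202 days → 7 July 2025.

July 7, 2025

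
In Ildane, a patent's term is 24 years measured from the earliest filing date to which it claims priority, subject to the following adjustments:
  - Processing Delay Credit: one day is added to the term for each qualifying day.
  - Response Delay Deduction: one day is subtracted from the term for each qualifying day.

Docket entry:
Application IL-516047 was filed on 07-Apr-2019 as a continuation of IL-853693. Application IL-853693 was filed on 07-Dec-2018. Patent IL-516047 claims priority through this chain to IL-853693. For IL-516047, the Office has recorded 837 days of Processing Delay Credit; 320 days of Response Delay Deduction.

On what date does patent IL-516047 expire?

2044-05-07

Earliest priority filing: 7 December 2018.
Base term: 7 December 2018 + 24 years → 7 December 2042.
Processing Delay Credit: +837 days → 23 March 2045.
Response Delay Deduction: −320 days → 7 May 2044.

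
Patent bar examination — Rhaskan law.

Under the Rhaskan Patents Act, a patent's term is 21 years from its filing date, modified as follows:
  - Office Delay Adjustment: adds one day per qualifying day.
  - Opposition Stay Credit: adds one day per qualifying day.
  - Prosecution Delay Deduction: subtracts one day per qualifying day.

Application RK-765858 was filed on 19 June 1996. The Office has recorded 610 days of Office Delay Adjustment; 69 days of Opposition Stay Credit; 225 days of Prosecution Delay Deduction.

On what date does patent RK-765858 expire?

Base term: filing date + 21 years → 19 June 2017.
Office Delay Adjustment: +610 days → 19 February 2019.
Opposition Stay Credit: +69 days → 29 April 2019.
Prosecution Delay Deduction: −225 days → 16 September 2018.

2018-09-16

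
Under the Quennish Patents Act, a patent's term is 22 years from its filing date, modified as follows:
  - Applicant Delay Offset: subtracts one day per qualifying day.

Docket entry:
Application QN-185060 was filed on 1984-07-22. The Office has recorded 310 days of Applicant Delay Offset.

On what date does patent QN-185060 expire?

Base term: filing date + 22 years → 22 July 2006.
Applicant Delay Offset: −310 days → 15 September 2005.

2005-09-15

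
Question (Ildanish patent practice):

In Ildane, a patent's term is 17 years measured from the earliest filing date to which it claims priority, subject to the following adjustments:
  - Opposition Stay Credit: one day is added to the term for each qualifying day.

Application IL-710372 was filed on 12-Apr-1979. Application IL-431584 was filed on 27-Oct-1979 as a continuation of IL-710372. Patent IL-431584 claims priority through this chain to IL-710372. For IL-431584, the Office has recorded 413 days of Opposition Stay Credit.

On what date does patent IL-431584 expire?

Earliest priority filing: 12 April 1979.
Base term: 12 April 1979 + 17 years → 12 April 1996.
Opposition Stay Credit: +413 days → 30 May 1997.

May 30, 1997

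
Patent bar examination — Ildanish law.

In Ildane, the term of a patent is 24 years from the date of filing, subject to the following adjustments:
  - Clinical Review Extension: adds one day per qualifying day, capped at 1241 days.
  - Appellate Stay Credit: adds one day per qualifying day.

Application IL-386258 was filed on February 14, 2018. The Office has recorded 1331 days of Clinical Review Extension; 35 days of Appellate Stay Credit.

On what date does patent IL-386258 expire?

August 13, 2045

Base term: filing date + 24 years → 14 February 2042.
Clinical Review Extension: 1331 days claimed exceeds the 1241-day cap, so +1241 days → 9 July 2045.
Appellate Stay Credit: +35 days → 13 August 2045.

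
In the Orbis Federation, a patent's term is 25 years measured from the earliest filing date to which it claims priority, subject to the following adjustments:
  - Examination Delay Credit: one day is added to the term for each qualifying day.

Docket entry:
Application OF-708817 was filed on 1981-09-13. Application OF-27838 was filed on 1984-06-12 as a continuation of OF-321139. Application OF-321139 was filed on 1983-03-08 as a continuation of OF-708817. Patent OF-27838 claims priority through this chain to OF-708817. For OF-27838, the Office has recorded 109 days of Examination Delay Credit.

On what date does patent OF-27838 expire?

2006-12-31

Earliest priority filing: 13 September 1981.
Base term: 13 September 1981 + 25 years → 13 September 2006.
Examination Delay Credit: +109 days → 31 December 2006.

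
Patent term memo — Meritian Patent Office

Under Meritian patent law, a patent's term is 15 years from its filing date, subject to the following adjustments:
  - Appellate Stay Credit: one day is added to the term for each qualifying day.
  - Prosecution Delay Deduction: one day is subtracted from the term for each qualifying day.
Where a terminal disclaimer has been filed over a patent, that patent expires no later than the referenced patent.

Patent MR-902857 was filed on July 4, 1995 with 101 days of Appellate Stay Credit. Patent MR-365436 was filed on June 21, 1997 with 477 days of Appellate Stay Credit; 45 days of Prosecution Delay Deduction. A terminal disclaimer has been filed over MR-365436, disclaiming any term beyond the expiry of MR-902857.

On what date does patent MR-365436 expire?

October 13, 2010

Natural term of MR-365436:
  Base: filing + 15 years → 21 June 2012.
  Appellate Stay Credit: +477 days → 11 October 2013.
  Prosecution Delay Deduction: −45 days → 27 August 2013.
Expiry of referenced patent MR-902857:
  Base: filing + 15 years → 4 July 2010.
  Appellate Stay Credit: +101 days → 13 October 2010.
Terminal disclaimer: MR-365436 expires on the earlier of 27 August 2013 and 13 October 2010.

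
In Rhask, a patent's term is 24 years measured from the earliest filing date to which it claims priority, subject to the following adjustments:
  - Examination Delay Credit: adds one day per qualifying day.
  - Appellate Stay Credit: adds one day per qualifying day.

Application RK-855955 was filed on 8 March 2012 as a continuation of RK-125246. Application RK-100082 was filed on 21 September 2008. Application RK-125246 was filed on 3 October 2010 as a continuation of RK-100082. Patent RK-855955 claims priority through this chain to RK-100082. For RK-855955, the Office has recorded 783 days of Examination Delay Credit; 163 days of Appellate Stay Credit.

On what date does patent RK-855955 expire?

Earliest priority filing: 21 September 2008.
Base term: 21 September 2008 + 24 years → 21 September 2032.
Examination Delay Credit: +783 days → 13 November 2034.
Appellate Stay Credit: +163 days → 25 April 2035.

2035-04-25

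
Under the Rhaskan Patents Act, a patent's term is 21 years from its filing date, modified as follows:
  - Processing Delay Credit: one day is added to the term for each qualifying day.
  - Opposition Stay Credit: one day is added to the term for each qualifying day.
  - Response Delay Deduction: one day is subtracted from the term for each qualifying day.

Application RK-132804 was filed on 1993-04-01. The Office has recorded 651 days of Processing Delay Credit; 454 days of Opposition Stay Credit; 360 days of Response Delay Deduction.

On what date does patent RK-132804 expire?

Base term: filing date + 21 years → 1 April 2014.
Processing Delay Credit: +651 days → 12 January 2016.
Opposition Stay Credit: +454 days → 10 April 2017.
Response Delay Deduction: −360 days → 15 April 2016.

April 15, 2016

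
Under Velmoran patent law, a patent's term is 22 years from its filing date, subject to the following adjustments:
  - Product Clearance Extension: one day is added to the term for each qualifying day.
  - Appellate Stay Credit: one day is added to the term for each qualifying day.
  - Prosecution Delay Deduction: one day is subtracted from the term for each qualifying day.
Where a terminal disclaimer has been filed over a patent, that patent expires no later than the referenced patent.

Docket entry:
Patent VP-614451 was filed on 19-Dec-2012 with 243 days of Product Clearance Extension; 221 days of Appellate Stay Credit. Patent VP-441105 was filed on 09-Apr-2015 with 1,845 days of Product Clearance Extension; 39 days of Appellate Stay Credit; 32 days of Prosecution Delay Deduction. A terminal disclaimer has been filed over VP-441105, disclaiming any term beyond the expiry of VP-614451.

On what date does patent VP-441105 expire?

Natural term of VP-441105:
  Base: filing + 22 years → 9 April 2037.
  Product Clearance Extension: +1845 days → 28 April 2042.
  Appellate Stay Credit: +39 days → 6 June 2042.
  Prosecution Delay Deduction: −32 days → 5 May 2042.
Expiry of referenced patent VP-614451:
  Base: filing + 22 years → 19 December 2034.
  Product Clearance Extension: +243 days → 19 August 2035.
  Appellate Stay Credit: +221 days → 27 March 2036.
Terminal disclaimer: VP-441105 expires on the earlier of 5 May 2042 and 27 March 2036.

2036-03-27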